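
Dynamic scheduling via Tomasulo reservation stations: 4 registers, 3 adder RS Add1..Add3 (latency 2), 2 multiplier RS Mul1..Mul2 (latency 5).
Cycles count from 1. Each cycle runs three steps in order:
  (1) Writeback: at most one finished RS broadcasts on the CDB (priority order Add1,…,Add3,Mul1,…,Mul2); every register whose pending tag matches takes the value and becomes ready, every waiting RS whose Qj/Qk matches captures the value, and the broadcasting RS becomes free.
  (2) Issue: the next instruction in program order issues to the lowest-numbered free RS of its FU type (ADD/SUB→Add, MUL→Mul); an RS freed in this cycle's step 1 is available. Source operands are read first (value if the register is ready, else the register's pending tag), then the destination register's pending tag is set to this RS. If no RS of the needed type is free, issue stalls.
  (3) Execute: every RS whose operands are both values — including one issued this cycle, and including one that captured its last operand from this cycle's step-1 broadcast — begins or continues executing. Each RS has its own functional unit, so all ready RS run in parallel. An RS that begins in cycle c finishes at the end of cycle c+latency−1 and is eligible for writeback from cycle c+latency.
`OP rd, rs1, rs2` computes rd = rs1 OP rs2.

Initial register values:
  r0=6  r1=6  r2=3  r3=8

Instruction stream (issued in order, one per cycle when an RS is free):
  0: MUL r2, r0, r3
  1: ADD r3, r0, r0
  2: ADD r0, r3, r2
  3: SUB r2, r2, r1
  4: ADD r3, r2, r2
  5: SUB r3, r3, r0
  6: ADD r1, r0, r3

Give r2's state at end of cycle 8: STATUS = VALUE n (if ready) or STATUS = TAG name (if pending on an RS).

STATUS = VALUE 42

c1: issue MUL r2<-Mul1 | r0:6,r1:6,r2:Mul1,r3:8
c2: issue ADD r3<-Add1 | r0:6,r1:6,r2:Mul1,r3:Add1
c3: issue ADD r0<-Add2 | r0:Add2,r1:6,r2:Mul1,r3:Add1
c4: CDB Add1=12; issue SUB r2<-Add1 | r0:Add2,r1:6,r2:Add1,r3:12
c5: issue ADD r3<-Add3 | r0:Add2,r1:6,r2:Add1,r3:Add3
c6: CDB Mul1=48; stall | r0:Add2,r1:6,r2:Add1,r3:Add3
c7: stall | r0:Add2,r1:6,r2:Add1,r3:Add3
c8: CDB Add1=42; issue SUB r3<-Add1 | r0:Add2,r1:6,r2:42,r3:Add1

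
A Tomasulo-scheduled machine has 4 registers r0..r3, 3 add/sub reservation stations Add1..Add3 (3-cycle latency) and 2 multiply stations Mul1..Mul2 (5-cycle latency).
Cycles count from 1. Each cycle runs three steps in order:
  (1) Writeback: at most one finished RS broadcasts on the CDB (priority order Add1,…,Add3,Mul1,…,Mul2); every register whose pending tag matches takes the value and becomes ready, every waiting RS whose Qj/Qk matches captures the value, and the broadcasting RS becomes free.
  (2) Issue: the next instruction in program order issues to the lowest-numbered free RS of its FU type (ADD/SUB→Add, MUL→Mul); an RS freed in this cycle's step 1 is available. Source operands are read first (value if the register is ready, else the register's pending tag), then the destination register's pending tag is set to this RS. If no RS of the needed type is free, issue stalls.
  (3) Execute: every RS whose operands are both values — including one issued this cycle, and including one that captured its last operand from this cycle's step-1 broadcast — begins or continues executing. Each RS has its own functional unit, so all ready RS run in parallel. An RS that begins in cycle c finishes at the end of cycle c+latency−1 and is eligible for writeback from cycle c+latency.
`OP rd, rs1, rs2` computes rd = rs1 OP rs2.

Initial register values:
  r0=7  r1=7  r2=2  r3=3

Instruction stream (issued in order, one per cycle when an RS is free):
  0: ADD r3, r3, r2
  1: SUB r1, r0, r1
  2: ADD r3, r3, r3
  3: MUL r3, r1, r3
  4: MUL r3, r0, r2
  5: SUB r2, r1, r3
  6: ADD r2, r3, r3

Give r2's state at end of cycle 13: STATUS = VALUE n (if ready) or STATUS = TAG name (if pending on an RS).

c1: issue ADD r3<-Add1 | r0:7,r1:7,r2:2,r3:Add1
c2: issue SUB r1<-Add2 | r0:7,r1:Add2,r2:2,r3:Add1
c3: issue ADD r3<-Add3 | r0:7,r1:Add2,r2:2,r3:Add3
c4: CDB Add1=5; issue MUL r3<-Mul1 | r0:7,r1:Add2,r2:2,r3:Mul1
c5: CDB Add2=0; issue MUL r3<-Mul2 | r0:7,r1:0,r2:2,r3:Mul2
c6: issue SUB r2<-Add1 | r0:7,r1:0,r2:Add1,r3:Mul2
c7: CDB Add3=10; issue ADD r2<-Add2 | r0:7,r1:0,r2:Add2,r3:Mul2
c8: - | r0:7,r1:0,r2:Add2,r3:Mul2
c9: - | r0:7,r1:0,r2:Add2,r3:Mul2
c10: CDB Mul2=14 | r0:7,r1:0,r2:Add2,r3:14
c11: - | r0:7,r1:0,r2:Add2,r3:14
c12: CDB Mul1=0 | r0:7,r1:0,r2:Add2,r3:14
c13: CDB Add1=-14 | r0:7,r1:0,r2:Add2,r3:14

STATUS = TAG Add2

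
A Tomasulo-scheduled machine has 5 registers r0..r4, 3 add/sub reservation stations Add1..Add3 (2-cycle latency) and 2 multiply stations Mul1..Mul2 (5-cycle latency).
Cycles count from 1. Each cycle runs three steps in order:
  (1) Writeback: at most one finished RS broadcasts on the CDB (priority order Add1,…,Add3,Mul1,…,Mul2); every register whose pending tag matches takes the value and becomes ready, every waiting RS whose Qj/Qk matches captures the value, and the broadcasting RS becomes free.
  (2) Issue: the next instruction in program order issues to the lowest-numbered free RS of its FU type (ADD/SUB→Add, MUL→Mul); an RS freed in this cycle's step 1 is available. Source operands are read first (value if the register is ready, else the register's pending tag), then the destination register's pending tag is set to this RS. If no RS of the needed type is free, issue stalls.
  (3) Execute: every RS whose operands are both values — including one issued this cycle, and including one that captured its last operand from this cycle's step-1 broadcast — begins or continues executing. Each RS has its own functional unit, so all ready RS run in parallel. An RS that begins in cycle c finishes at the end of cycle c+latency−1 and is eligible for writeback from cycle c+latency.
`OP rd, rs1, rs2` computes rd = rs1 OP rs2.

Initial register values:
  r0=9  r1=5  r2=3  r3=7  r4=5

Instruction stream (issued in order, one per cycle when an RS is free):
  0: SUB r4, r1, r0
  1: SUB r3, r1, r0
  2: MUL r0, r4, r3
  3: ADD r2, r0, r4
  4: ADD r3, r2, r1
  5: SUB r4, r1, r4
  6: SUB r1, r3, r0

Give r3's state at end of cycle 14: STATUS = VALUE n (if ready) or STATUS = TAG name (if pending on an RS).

STATUS = VALUE 17

cycle 1: issue SUB r4<-Add1 // r0:9,r1:5,r2:3,r3:7,r4:Add1
cycle 2: issue SUB r3<-Add2 // r0:9,r1:5,r2:3,r3:Add2,r4:Add1
cycle 3: CDB Add1=-4; issue MUL r0<-Mul1 // r0:Mul1,r1:5,r2:3,r3:Add2,r4:-4
cycle 4: CDB Add2=-4; issue ADD r2<-Add1 // r0:Mul1,r1:5,r2:Add1,r3:-4,r4:-4
cycle 5: issue ADD r3<-Add2 // r0:Mul1,r1:5,r2:Add1,r3:Add2,r4:-4
cycle 6: issue SUB r4<-Add3 // r0:Mul1,r1:5,r2:Add1,r3:Add2,r4:Add3
cycle 7: stall // r0:Mul1,r1:5,r2:Add1,r3:Add2,r4:Add3
cycle 8: CDB Add3=9; issue SUB r1<-Add3 // r0:Mul1,r1:Add3,r2:Add1,r3:Add2,r4:9
cycle 9: CDB Mul1=16 // r0:16,r1:Add3,r2:Add1,r3:Add2,r4:9
cycle 10: - // r0:16,r1:Add3,r2:Add1,r3:Add2,r4:9
cycle 11: CDB Add1=12 // r0:16,r1:Add3,r2:12,r3:Add2,r4:9
cycle 12: - // r0:16,r1:Add3,r2:12,r3:Add2,r4:9
cycle 13: CDB Add2=17 // r0:16,r1:Add3,r2:12,r3:17,r4:9
cycle 14: - // r0:16,r1:Add3,r2:12,r3:17,r4:9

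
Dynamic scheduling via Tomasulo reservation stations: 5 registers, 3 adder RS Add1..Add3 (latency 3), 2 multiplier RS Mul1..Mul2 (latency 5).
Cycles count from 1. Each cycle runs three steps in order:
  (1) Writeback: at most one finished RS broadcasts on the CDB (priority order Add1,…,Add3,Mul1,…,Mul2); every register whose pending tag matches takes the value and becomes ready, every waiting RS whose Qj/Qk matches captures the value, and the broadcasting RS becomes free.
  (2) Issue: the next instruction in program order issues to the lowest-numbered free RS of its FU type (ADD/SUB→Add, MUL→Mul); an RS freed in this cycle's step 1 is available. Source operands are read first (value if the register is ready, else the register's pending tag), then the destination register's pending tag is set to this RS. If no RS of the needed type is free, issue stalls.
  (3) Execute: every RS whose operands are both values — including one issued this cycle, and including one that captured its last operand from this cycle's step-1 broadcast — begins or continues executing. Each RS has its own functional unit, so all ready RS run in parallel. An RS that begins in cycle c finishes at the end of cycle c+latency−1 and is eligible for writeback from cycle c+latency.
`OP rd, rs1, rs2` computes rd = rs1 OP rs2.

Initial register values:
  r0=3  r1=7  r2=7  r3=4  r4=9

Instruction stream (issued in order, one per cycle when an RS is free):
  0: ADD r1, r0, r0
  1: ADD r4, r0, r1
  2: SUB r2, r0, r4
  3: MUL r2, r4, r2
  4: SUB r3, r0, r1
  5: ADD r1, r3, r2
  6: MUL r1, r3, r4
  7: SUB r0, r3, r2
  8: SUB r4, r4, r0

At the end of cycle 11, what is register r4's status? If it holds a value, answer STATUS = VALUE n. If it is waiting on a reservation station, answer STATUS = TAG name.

STATUS = TAG Add3

cycle 1: issue ADD r1<-Add1 // r0:3,r1:Add1,r2:7,r3:4,r4:9
cycle 2: issue ADD r4<-Add2 // r0:3,r1:Add1,r2:7,r3:4,r4:Add2
cycle 3: issue SUB r2<-Add3 // r0:3,r1:Add1,r2:Add3,r3:4,r4:Add2
cycle 4: CDB Add1=6; issue MUL r2<-Mul1 // r0:3,r1:6,r2:Mul1,r3:4,r4:Add2
cycle 5: issue SUB r3<-Add1 // r0:3,r1:6,r2:Mul1,r3:Add1,r4:Add2
cycle 6: stall // r0:3,r1:6,r2:Mul1,r3:Add1,r4:Add2
cycle 7: CDB Add2=9; issue ADD r1<-Add2 // r0:3,r1:Add2,r2:Mul1,r3:Add1,r4:9
cycle 8: CDB Add1=-3; issue MUL r1<-Mul2 // r0:3,r1:Mul2,r2:Mul1,r3:-3,r4:9
cycle 9: issue SUB r0<-Add1 // r0:Add1,r1:Mul2,r2:Mul1,r3:-3,r4:9
cycle 10: CDB Add3=-6; issue SUB r4<-Add3 // r0:Add1,r1:Mul2,r2:Mul1,r3:-3,r4:Add3
cycle 11: - // r0:Add1,r1:Mul2,r2:Mul1,r3:-3,r4:Add3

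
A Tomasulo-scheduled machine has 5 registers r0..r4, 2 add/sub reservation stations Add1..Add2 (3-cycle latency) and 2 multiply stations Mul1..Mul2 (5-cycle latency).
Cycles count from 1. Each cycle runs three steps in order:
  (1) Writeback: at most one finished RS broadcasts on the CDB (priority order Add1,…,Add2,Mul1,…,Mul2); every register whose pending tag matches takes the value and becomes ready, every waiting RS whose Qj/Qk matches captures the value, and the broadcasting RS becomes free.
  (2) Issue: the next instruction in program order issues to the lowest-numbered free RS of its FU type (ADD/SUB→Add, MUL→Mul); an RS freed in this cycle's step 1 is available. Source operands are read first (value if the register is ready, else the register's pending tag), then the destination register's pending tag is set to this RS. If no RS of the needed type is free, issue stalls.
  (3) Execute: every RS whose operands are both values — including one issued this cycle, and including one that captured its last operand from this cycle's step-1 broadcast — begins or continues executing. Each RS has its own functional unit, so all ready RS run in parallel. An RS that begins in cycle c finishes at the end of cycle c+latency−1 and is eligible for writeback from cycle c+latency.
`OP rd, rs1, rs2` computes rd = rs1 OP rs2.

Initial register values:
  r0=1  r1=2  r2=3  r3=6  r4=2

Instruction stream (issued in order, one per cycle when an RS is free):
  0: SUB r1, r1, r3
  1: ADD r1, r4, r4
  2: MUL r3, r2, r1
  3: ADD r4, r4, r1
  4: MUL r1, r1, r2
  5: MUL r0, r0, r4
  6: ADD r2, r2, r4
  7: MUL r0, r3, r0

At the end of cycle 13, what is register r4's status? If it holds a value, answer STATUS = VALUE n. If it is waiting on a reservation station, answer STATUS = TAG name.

STATUS = VALUE 6

c1: issue SUB r1<-Add1 | r0:1,r1:Add1,r2:3,r3:6,r4:2
c2: issue ADD r1<-Add2 | r0:1,r1:Add2,r2:3,r3:6,r4:2
c3: issue MUL r3<-Mul1 | r0:1,r1:Add2,r2:3,r3:Mul1,r4:2
c4: CDB Add1=-4; issue ADD r4<-Add1 | r0:1,r1:Add2,r2:3,r3:Mul1,r4:Add1
c5: CDB Add2=4; issue MUL r1<-Mul2 | r0:1,r1:Mul2,r2:3,r3:Mul1,r4:Add1
c6: stall | r0:1,r1:Mul2,r2:3,r3:Mul1,r4:Add1
c7: stall | r0:1,r1:Mul2,r2:3,r3:Mul1,r4:Add1
c8: CDB Add1=6; stall | r0:1,r1:Mul2,r2:3,r3:Mul1,r4:6
c9: stall | r0:1,r1:Mul2,r2:3,r3:Mul1,r4:6
c10: CDB Mul1=12; issue MUL r0<-Mul1 | r0:Mul1,r1:Mul2,r2:3,r3:12,r4:6
c11: CDB Mul2=12; issue ADD r2<-Add1 | r0:Mul1,r1:12,r2:Add1,r3:12,r4:6
c12: issue MUL r0<-Mul2 | r0:Mul2,r1:12,r2:Add1,r3:12,r4:6
c13: - | r0:Mul2,r1:12,r2:Add1,r3:12,r4:6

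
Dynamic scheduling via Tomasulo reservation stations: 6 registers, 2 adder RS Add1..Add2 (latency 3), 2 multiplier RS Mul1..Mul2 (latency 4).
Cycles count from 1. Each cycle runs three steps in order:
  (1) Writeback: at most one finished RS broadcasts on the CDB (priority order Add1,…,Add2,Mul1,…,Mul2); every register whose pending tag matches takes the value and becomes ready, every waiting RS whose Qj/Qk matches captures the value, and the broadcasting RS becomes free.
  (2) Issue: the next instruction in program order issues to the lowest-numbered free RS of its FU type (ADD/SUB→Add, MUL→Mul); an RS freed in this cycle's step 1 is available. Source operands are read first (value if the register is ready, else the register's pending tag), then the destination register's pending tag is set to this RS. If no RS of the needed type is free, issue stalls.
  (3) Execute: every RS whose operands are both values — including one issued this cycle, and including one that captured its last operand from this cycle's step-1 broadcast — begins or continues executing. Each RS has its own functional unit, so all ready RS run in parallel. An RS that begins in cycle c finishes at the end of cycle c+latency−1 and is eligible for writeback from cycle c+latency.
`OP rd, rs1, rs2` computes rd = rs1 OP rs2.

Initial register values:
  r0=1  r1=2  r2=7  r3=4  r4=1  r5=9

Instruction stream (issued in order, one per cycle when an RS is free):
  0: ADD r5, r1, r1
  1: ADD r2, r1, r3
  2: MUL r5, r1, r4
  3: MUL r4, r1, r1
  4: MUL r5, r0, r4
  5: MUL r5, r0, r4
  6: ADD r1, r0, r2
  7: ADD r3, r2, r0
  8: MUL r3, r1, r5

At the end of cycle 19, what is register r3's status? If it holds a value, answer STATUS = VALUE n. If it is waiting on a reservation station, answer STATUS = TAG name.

STATUS = VALUE 28

cycle 1: issue ADD r5<-Add1 // r0:1,r1:2,r2:7,r3:4,r4:1,r5:Add1
cycle 2: issue ADD r2<-Add2 // r0:1,r1:2,r2:Add2,r3:4,r4:1,r5:Add1
cycle 3: issue MUL r5<-Mul1 // r0:1,r1:2,r2:Add2,r3:4,r4:1,r5:Mul1
cycle 4: CDB Add1=4; issue MUL r4<-Mul2 // r0:1,r1:2,r2:Add2,r3:4,r4:Mul2,r5:Mul1
cycle 5: CDB Add2=6; stall // r0:1,r1:2,r2:6,r3:4,r4:Mul2,r5:Mul1
cycle 6: stall // r0:1,r1:2,r2:6,r3:4,r4:Mul2,r5:Mul1
cycle 7: CDB Mul1=2; issue MUL r5<-Mul1 // r0:1,r1:2,r2:6,r3:4,r4:Mul2,r5:Mul1
cycle 8: CDB Mul2=4; issue MUL r5<-Mul2 // r0:1,r1:2,r2:6,r3:4,r4:4,r5:Mul2
cycle 9: issue ADD r1<-Add1 // r0:1,r1:Add1,r2:6,r3:4,r4:4,r5:Mul2
cycle 10: issue ADD r3<-Add2 // r0:1,r1:Add1,r2:6,r3:Add2,r4:4,r5:Mul2
cycle 11: stall // r0:1,r1:Add1,r2:6,r3:Add2,r4:4,r5:Mul2
cycle 12: CDB Add1=7; stall // r0:1,r1:7,r2:6,r3:Add2,r4:4,r5:Mul2
cycle 13: CDB Add2=7; stall // r0:1,r1:7,r2:6,r3:7,r4:4,r5:Mul2
cycle 14: CDB Mul1=4; issue MUL r3<-Mul1 // r0:1,r1:7,r2:6,r3:Mul1,r4:4,r5:Mul2
cycle 15: CDB Mul2=4 // r0:1,r1:7,r2:6,r3:Mul1,r4:4,r5:4
cycle 16: - // r0:1,r1:7,r2:6,r3:Mul1,r4:4,r5:4
cycle 17: - // r0:1,r1:7,r2:6,r3:Mul1,r4:4,r5:4
cycle 18: - // r0:1,r1:7,r2:6,r3:Mul1,r4:4,r5:4
cycle 19: CDB Mul1=28 // r0:1,r1:7,r2:6,r3:28,r4:4,r5:4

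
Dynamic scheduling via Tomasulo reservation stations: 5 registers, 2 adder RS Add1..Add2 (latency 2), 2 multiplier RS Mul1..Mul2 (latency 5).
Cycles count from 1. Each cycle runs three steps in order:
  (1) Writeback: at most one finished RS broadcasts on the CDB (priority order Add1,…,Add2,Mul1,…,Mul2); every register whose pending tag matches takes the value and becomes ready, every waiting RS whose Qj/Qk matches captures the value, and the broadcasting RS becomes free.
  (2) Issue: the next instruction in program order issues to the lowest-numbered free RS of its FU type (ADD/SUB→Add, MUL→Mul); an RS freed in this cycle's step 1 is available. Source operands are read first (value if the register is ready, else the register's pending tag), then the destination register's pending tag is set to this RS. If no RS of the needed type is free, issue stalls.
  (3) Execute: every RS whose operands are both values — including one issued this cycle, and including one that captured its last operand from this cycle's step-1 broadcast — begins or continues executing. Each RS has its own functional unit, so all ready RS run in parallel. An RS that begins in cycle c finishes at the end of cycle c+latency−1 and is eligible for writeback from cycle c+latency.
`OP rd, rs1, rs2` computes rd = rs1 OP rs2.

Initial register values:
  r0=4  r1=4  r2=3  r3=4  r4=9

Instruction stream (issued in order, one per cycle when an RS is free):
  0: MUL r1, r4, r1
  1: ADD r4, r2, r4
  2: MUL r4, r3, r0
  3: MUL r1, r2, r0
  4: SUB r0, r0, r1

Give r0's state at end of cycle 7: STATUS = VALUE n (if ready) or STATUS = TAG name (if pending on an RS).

cycle 1: issue MUL r1<-Mul1 // r0:4,r1:Mul1,r2:3,r3:4,r4:9
cycle 2: issue ADD r4<-Add1 // r0:4,r1:Mul1,r2:3,r3:4,r4:Add1
cycle 3: issue MUL r4<-Mul2 // r0:4,r1:Mul1,r2:3,r3:4,r4:Mul2
cycle 4: CDB Add1=12; stall // r0:4,r1:Mul1,r2:3,r3:4,r4:Mul2
cycle 5: stall // r0:4,r1:Mul1,r2:3,r3:4,r4:Mul2
cycle 6: CDB Mul1=36; issue MUL r1<-Mul1 // r0:4,r1:Mul1,r2:3,r3:4,r4:Mul2
cycle 7: issue SUB r0<-Add1 // r0:Add1,r1:Mul1,r2:3,r3:4,r4:Mul2

STATUS = TAG Add1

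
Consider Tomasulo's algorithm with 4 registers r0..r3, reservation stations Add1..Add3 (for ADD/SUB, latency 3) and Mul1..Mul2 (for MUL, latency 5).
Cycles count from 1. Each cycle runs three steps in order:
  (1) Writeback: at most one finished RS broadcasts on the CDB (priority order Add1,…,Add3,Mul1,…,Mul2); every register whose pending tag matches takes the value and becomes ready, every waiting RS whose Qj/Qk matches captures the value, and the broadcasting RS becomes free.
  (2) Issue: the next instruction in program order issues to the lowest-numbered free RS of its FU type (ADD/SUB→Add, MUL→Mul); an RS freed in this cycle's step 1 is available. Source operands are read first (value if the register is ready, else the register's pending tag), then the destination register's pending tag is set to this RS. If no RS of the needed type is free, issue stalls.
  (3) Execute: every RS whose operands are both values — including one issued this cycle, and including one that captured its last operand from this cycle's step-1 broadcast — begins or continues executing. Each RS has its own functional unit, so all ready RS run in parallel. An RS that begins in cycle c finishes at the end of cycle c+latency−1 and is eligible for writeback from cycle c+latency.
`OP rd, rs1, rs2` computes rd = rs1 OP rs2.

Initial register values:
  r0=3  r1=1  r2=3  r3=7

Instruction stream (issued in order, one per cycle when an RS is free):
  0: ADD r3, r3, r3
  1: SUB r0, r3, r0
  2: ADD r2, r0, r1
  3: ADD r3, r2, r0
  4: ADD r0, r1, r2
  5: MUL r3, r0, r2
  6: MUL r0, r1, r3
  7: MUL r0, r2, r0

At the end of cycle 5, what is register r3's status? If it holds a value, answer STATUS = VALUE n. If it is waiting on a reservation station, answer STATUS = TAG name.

STATUS = TAG Add1

c1: issue ADD r3<-Add1 | r0:3,r1:1,r2:3,r3:Add1
c2: issue SUB r0<-Add2 | r0:Add2,r1:1,r2:3,r3:Add1
c3: issue ADD r2<-Add3 | r0:Add2,r1:1,r2:Add3,r3:Add1
c4: CDB Add1=14; issue ADD r3<-Add1 | r0:Add2,r1:1,r2:Add3,r3:Add1
c5: stall | r0:Add2,r1:1,r2:Add3,r3:Add1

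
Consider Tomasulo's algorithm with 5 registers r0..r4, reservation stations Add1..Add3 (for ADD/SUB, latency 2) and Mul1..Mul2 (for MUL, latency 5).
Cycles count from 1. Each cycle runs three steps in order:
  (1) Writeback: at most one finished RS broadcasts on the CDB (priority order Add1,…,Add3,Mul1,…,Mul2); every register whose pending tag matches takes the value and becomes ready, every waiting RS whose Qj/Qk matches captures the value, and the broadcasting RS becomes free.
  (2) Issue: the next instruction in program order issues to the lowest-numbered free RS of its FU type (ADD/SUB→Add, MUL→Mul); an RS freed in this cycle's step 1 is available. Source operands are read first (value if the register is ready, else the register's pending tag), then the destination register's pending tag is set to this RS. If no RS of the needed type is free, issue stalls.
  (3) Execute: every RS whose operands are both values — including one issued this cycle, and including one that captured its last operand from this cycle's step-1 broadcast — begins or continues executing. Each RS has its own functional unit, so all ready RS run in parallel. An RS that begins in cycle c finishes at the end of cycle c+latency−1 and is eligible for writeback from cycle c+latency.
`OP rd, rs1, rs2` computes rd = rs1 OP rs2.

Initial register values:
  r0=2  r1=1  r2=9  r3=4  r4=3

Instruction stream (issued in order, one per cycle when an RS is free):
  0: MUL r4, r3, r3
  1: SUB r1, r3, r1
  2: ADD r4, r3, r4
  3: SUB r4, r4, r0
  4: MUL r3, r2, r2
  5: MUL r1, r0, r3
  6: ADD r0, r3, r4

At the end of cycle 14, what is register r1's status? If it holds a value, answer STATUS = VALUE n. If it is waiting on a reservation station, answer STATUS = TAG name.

c1: issue MUL r4<-Mul1 | r0:2,r1:1,r2:9,r3:4,r4:Mul1
c2: issue SUB r1<-Add1 | r0:2,r1:Add1,r2:9,r3:4,r4:Mul1
c3: issue ADD r4<-Add2 | r0:2,r1:Add1,r2:9,r3:4,r4:Add2
c4: CDB Add1=3; issue SUB r4<-Add1 | r0:2,r1:3,r2:9,r3:4,r4:Add1
c5: issue MUL r3<-Mul2 | r0:2,r1:3,r2:9,r3:Mul2,r4:Add1
c6: CDB Mul1=16; issue MUL r1<-Mul1 | r0:2,r1:Mul1,r2:9,r3:Mul2,r4:Add1
c7: issue ADD r0<-Add3 | r0:Add3,r1:Mul1,r2:9,r3:Mul2,r4:Add1
c8: CDB Add2=20 | r0:Add3,r1:Mul1,r2:9,r3:Mul2,r4:Add1
c9: - | r0:Add3,r1:Mul1,r2:9,r3:Mul2,r4:Add1
c10: CDB Add1=18 | r0:Add3,r1:Mul1,r2:9,r3:Mul2,r4:18
c11: CDB Mul2=81 | r0:Add3,r1:Mul1,r2:9,r3:81,r4:18
c12: - | r0:Add3,r1:Mul1,r2:9,r3:81,r4:18
c13: CDB Add3=99 | r0:99,r1:Mul1,r2:9,r3:81,r4:18
c14: - | r0:99,r1:Mul1,r2:9,r3:81,r4:18

STATUS = TAG Mul1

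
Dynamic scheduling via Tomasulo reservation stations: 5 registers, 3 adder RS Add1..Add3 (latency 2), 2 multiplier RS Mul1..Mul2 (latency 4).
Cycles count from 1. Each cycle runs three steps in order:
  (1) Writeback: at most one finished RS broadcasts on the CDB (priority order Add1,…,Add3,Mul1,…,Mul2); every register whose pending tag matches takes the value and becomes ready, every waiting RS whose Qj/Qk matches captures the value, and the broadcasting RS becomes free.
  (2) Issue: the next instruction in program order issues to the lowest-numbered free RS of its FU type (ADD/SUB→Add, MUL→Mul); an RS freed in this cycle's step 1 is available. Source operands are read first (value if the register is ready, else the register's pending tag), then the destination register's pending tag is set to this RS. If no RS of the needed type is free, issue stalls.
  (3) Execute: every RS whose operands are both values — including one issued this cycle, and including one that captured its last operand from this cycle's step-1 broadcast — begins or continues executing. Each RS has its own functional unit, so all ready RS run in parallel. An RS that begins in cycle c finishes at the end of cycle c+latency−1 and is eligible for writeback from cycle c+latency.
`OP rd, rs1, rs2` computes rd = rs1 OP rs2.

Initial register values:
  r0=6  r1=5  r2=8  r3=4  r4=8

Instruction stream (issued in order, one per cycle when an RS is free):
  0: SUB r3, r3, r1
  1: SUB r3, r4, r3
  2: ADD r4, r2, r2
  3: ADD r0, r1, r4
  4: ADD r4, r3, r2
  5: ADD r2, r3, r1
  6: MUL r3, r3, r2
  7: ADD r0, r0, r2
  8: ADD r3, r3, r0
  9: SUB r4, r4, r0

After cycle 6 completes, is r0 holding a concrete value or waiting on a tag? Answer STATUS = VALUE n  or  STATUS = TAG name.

c1: issue SUB r3<-Add1 | r0:6,r1:5,r2:8,r3:Add1,r4:8
c2: issue SUB r3<-Add2 | r0:6,r1:5,r2:8,r3:Add2,r4:8
c3: CDB Add1=-1; issue ADD r4<-Add1 | r0:6,r1:5,r2:8,r3:Add2,r4:Add1
c4: issue ADD r0<-Add3 | r0:Add3,r1:5,r2:8,r3:Add2,r4:Add1
c5: CDB Add1=16; issue ADD r4<-Add1 | r0:Add3,r1:5,r2:8,r3:Add2,r4:Add1
c6: CDB Add2=9; issue ADD r2<-Add2 | r0:Add3,r1:5,r2:Add2,r3:9,r4:Add1

STATUS = TAG Add3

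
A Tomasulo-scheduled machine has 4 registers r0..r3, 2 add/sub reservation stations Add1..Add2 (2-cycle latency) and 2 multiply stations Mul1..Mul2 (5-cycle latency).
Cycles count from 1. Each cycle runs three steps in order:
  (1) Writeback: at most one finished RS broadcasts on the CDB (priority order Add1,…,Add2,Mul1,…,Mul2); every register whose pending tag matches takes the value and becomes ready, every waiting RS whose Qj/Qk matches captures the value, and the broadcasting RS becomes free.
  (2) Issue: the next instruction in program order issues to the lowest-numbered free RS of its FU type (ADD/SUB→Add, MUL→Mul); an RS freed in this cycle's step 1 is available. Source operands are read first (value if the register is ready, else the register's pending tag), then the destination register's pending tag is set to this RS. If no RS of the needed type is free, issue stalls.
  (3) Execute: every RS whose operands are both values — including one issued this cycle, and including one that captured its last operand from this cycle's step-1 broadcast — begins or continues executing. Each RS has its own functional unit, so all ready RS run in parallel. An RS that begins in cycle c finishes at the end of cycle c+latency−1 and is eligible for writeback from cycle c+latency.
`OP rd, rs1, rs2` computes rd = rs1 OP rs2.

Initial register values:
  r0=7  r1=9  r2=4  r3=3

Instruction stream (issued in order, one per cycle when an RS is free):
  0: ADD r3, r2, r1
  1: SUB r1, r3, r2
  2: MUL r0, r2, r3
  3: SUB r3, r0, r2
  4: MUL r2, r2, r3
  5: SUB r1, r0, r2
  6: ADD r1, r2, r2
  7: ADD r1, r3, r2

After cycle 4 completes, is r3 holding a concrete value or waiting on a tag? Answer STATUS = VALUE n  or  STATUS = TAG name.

cycle 1: issue ADD r3<-Add1 // r0:7,r1:9,r2:4,r3:Add1
cycle 2: issue SUB r1<-Add2 // r0:7,r1:Add2,r2:4,r3:Add1
cycle 3: CDB Add1=13; issue MUL r0<-Mul1 // r0:Mul1,r1:Add2,r2:4,r3:13
cycle 4: issue SUB r3<-Add1 // r0:Mul1,r1:Add2,r2:4,r3:Add1

STATUS = TAG Add1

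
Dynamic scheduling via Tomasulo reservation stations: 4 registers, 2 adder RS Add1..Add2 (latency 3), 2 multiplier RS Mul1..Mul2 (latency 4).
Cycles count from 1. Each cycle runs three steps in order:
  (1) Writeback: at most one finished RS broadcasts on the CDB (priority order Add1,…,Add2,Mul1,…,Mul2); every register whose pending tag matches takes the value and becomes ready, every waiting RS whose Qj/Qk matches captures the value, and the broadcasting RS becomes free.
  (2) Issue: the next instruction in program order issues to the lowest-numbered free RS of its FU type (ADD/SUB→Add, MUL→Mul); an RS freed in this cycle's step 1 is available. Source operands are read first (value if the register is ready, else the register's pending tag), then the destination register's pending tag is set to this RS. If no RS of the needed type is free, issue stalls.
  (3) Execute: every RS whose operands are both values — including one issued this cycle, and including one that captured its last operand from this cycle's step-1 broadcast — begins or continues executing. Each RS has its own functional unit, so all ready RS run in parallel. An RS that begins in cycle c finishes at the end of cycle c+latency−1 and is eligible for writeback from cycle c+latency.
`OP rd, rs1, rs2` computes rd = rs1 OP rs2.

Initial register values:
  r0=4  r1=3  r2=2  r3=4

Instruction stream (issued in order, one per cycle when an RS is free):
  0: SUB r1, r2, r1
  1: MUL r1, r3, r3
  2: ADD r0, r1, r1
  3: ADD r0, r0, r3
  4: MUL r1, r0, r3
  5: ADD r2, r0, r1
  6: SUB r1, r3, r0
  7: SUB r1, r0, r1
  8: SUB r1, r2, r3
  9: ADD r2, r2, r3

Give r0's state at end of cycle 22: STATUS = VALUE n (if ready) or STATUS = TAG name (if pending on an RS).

STATUS = VALUE 36

c1: issue SUB r1<-Add1 | r0:4,r1:Add1,r2:2,r3:4
c2: issue MUL r1<-Mul1 | r0:4,r1:Mul1,r2:2,r3:4
c3: issue ADD r0<-Add2 | r0:Add2,r1:Mul1,r2:2,r3:4
c4: CDB Add1=-1; issue ADD r0<-Add1 | r0:Add1,r1:Mul1,r2:2,r3:4
c5: issue MUL r1<-Mul2 | r0:Add1,r1:Mul2,r2:2,r3:4
c6: CDB Mul1=16; stall | r0:Add1,r1:Mul2,r2:2,r3:4
c7: stall | r0:Add1,r1:Mul2,r2:2,r3:4
c8: stall | r0:Add1,r1:Mul2,r2:2,r3:4
c9: CDB Add2=32; issue ADD r2<-Add2 | r0:Add1,r1:Mul2,r2:Add2,r3:4
c10: stall | r0:Add1,r1:Mul2,r2:Add2,r3:4
c11: stall | r0:Add1,r1:Mul2,r2:Add2,r3:4
c12: CDB Add1=36; issue SUB r1<-Add1 | r0:36,r1:Add1,r2:Add2,r3:4
c13: stall | r0:36,r1:Add1,r2:Add2,r3:4
c14: stall | r0:36,r1:Add1,r2:Add2,r3:4
c15: CDB Add1=-32; issue SUB r1<-Add1 | r0:36,r1:Add1,r2:Add2,r3:4
c16: CDB Mul2=144; stall | r0:36,r1:Add1,r2:Add2,r3:4
c17: stall | r0:36,r1:Add1,r2:Add2,r3:4
c18: CDB Add1=68; issue SUB r1<-Add1 | r0:36,r1:Add1,r2:Add2,r3:4
c19: CDB Add2=180; issue ADD r2<-Add2 | r0:36,r1:Add1,r2:Add2,r3:4
c20: - | r0:36,r1:Add1,r2:Add2,r3:4
c21: - | r0:36,r1:Add1,r2:Add2,r3:4
c22: CDB Add1=176 | r0:36,r1:176,r2:Add2,r3:4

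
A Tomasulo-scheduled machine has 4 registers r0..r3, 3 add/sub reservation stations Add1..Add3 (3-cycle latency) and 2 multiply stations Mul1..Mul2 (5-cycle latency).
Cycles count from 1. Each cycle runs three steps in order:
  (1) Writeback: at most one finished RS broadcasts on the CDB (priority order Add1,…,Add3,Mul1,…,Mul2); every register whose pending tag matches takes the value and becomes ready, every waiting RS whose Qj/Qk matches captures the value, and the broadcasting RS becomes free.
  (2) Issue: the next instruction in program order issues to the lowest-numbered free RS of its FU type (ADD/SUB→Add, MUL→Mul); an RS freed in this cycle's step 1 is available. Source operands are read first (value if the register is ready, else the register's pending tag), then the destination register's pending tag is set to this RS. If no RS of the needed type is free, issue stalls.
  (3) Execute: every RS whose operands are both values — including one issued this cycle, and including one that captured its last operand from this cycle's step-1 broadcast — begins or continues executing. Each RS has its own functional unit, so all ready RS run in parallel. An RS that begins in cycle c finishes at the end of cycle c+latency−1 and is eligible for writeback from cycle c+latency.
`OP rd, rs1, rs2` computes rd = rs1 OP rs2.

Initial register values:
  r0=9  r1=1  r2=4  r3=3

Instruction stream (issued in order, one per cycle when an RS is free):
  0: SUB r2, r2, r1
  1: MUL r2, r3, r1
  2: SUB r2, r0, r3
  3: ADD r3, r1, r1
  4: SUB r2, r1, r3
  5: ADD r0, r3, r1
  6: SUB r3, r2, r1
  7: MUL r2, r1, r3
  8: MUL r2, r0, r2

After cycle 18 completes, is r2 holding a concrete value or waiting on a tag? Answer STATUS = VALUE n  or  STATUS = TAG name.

cycle 1: issue SUB r2<-Add1 // r0:9,r1:1,r2:Add1,r3:3
cycle 2: issue MUL r2<-Mul1 // r0:9,r1:1,r2:Mul1,r3:3
cycle 3: issue SUB r2<-Add2 // r0:9,r1:1,r2:Add2,r3:3
cycle 4: CDB Add1=3; issue ADD r3<-Add1 // r0:9,r1:1,r2:Add2,r3:Add1
cycle 5: issue SUB r2<-Add3 // r0:9,r1:1,r2:Add3,r3:Add1
cycle 6: CDB Add2=6; issue ADD r0<-Add2 // r0:Add2,r1:1,r2:Add3,r3:Add1
cycle 7: CDB Add1=2; issue SUB r3<-Add1 // r0:Add2,r1:1,r2:Add3,r3:Add1
cycle 8: CDB Mul1=3; issue MUL r2<-Mul1 // r0:Add2,r1:1,r2:Mul1,r3:Add1
cycle 9: issue MUL r2<-Mul2 // r0:Add2,r1:1,r2:Mul2,r3:Add1
cycle 10: CDB Add2=3 // r0:3,r1:1,r2:Mul2,r3:Add1
cycle 11: CDB Add3=-1 // r0:3,r1:1,r2:Mul2,r3:Add1
cycle 12: - // r0:3,r1:1,r2:Mul2,r3:Add1
cycle 13: - // r0:3,r1:1,r2:Mul2,r3:Add1
cycle 14: CDB Add1=-2 // r0:3,r1:1,r2:Mul2,r3:-2
cycle 15: - // r0:3,r1:1,r2:Mul2,r3:-2
cycle 16: - // r0:3,r1:1,r2:Mul2,r3:-2
cycle 17: - // r0:3,r1:1,r2:Mul2,r3:-2
cycle 18: - // r0:3,r1:1,r2:Mul2,r3:-2

STATUS = TAG Mul2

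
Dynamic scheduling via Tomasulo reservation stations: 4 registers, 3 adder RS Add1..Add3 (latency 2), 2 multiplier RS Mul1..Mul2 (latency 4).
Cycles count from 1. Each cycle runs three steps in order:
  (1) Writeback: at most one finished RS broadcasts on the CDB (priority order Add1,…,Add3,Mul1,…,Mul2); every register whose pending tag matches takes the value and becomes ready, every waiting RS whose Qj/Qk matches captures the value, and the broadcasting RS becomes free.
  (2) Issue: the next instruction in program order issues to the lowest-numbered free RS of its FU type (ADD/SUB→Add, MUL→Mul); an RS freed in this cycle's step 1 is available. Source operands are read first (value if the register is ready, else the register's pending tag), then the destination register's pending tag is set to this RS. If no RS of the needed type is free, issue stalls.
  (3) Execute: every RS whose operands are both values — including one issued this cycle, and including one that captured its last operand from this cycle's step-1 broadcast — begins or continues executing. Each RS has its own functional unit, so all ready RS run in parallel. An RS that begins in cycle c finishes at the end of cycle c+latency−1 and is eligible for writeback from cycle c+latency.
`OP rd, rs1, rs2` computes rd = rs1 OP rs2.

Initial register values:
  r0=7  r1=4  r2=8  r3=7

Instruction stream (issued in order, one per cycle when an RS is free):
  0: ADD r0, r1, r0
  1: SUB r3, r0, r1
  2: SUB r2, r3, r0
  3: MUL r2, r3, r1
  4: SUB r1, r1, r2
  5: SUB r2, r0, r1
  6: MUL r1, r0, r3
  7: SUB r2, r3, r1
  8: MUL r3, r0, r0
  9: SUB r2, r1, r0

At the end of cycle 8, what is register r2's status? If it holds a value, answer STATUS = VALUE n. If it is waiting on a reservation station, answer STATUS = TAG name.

  c1: issue ADD r0<-Add1  regs: r0:Add1,r1:4,r2:8,r3:7
  c2: issue SUB r3<-Add2  regs: r0:Add1,r1:4,r2:8,r3:Add2
  c3: CDB Add1=11; issue SUB r2<-Add1  regs: r0:11,r1:4,r2:Add1,r3:Add2
  c4: issue MUL r2<-Mul1  regs: r0:11,r1:4,r2:Mul1,r3:Add2
  c5: CDB Add2=7; issue SUB r1<-Add2  regs: r0:11,r1:Add2,r2:Mul1,r3:7
  c6: issue SUB r2<-Add3  regs: r0:11,r1:Add2,r2:Add3,r3:7
  c7: CDB Add1=-4; issue MUL r1<-Mul2  regs: r0:11,r1:Mul2,r2:Add3,r3:7
  c8: issue SUB r2<-Add1  regs: r0:11,r1:Mul2,r2:Add1,r3:7

STATUS = TAG Add1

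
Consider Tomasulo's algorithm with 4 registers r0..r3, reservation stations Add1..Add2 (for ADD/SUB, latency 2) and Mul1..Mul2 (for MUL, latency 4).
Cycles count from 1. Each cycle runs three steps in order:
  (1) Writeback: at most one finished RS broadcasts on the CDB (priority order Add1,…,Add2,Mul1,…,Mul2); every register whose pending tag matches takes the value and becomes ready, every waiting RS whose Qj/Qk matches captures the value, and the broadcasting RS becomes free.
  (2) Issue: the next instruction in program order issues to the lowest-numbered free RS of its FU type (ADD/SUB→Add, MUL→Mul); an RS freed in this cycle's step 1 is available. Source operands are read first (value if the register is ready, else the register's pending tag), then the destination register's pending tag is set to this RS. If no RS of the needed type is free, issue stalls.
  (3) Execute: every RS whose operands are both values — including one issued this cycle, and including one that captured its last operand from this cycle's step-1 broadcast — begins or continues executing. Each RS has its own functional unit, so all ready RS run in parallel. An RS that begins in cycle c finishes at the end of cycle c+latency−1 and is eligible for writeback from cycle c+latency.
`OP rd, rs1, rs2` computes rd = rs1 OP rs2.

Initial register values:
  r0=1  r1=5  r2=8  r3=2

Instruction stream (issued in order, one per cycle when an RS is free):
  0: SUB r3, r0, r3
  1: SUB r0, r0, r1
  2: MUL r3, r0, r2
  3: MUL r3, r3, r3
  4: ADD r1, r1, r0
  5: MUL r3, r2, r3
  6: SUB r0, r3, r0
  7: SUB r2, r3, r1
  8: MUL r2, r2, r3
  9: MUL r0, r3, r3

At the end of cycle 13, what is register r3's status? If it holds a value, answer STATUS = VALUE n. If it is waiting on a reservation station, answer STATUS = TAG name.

cycle 1: issue SUB r3<-Add1 // r0:1,r1:5,r2:8,r3:Add1
cycle 2: issue SUB r0<-Add2 // r0:Add2,r1:5,r2:8,r3:Add1
cycle 3: CDB Add1=-1; issue MUL r3<-Mul1 // r0:Add2,r1:5,r2:8,r3:Mul1
cycle 4: CDB Add2=-4; issue MUL r3<-Mul2 // r0:-4,r1:5,r2:8,r3:Mul2
cycle 5: issue ADD r1<-Add1 // r0:-4,r1:Add1,r2:8,r3:Mul2
cycle 6: stall // r0:-4,r1:Add1,r2:8,r3:Mul2
cycle 7: CDB Add1=1; stall // r0:-4,r1:1,r2:8,r3:Mul2
cycle 8: CDB Mul1=-32; issue MUL r3<-Mul1 // r0:-4,r1:1,r2:8,r3:Mul1
cycle 9: issue SUB r0<-Add1 // r0:Add1,r1:1,r2:8,r3:Mul1
cycle 10: issue SUB r2<-Add2 // r0:Add1,r1:1,r2:Add2,r3:Mul1
cycle 11: stall // r0:Add1,r1:1,r2:Add2,r3:Mul1
cycle 12: CDB Mul2=1024; issue MUL r2<-Mul2 // r0:Add1,r1:1,r2:Mul2,r3:Mul1
cycle 13: stall // r0:Add1,r1:1,r2:Mul2,r3:Mul1

STATUS = TAG Mul1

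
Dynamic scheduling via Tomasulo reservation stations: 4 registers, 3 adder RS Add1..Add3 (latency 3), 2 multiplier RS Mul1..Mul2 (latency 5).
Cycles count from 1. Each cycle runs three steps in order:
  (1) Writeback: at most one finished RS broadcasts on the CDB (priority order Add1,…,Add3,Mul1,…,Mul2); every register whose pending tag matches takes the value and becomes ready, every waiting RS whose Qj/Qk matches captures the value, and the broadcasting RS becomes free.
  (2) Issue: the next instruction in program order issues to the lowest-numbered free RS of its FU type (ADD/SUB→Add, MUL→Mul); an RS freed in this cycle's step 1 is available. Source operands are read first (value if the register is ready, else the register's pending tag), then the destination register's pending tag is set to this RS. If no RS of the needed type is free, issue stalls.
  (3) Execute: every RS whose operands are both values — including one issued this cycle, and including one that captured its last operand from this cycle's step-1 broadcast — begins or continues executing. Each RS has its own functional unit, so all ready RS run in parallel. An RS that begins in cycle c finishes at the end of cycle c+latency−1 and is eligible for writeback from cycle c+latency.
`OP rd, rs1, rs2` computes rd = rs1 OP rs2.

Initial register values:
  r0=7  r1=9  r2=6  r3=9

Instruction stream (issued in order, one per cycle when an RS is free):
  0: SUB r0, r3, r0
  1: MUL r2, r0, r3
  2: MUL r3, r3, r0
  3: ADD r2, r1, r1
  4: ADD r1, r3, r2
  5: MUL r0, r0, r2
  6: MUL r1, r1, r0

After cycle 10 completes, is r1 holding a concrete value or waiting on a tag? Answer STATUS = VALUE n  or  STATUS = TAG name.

STATUS = TAG Mul2

c1: issue SUB r0<-Add1 | r0:Add1,r1:9,r2:6,r3:9
c2: issue MUL r2<-Mul1 | r0:Add1,r1:9,r2:Mul1,r3:9
c3: issue MUL r3<-Mul2 | r0:Add1,r1:9,r2:Mul1,r3:Mul2
c4: CDB Add1=2; issue ADD r2<-Add1 | r0:2,r1:9,r2:Add1,r3:Mul2
c5: issue ADD r1<-Add2 | r0:2,r1:Add2,r2:Add1,r3:Mul2
c6: stall | r0:2,r1:Add2,r2:Add1,r3:Mul2
c7: CDB Add1=18; stall | r0:2,r1:Add2,r2:18,r3:Mul2
c8: stall | r0:2,r1:Add2,r2:18,r3:Mul2
c9: CDB Mul1=18; issue MUL r0<-Mul1 | r0:Mul1,r1:Add2,r2:18,r3:Mul2
c10: CDB Mul2=18; issue MUL r1<-Mul2 | r0:Mul1,r1:Mul2,r2:18,r3:18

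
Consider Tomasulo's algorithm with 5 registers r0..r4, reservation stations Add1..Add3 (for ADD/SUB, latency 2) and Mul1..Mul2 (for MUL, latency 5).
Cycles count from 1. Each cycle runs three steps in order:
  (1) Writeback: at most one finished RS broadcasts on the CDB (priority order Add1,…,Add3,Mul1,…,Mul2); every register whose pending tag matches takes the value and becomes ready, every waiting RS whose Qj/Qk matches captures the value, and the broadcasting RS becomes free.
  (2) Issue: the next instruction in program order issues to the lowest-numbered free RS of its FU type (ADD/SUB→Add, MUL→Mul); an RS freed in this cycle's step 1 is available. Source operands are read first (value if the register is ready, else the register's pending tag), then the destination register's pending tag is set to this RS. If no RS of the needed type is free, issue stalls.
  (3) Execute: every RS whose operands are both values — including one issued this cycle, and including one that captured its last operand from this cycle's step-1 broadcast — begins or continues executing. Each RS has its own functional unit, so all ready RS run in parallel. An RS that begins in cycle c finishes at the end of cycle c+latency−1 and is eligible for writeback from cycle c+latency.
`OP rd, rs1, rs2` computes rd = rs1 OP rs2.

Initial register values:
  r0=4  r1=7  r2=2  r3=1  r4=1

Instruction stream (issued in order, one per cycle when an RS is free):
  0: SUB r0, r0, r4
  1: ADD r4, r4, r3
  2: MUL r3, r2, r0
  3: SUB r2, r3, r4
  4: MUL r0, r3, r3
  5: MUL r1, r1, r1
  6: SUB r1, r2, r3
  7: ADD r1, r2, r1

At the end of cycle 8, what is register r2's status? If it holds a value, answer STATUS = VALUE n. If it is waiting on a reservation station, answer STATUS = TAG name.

c1: issue SUB r0<-Add1 | r0:Add1,r1:7,r2:2,r3:1,r4:1
c2: issue ADD r4<-Add2 | r0:Add1,r1:7,r2:2,r3:1,r4:Add2
c3: CDB Add1=3; issue MUL r3<-Mul1 | r0:3,r1:7,r2:2,r3:Mul1,r4:Add2
c4: CDB Add2=2; issue SUB r2<-Add1 | r0:3,r1:7,r2:Add1,r3:Mul1,r4:2
c5: issue MUL r0<-Mul2 | r0:Mul2,r1:7,r2:Add1,r3:Mul1,r4:2
c6: stall | r0:Mul2,r1:7,r2:Add1,r3:Mul1,r4:2
c7: stall | r0:Mul2,r1:7,r2:Add1,r3:Mul1,r4:2
c8: CDB Mul1=6; issue MUL r1<-Mul1 | r0:Mul2,r1:Mul1,r2:Add1,r3:6,r4:2

STATUS = TAG Add1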